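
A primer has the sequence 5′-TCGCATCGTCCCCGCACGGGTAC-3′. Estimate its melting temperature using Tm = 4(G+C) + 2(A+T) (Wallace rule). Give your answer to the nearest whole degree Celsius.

Base counts: A=3, T=4, G=6, C=10 (length 23).
Tm = 2·(3+4) + 4·(6+10) = 2·7 + 4·16 = 14 + 64 = 78°C.

78°C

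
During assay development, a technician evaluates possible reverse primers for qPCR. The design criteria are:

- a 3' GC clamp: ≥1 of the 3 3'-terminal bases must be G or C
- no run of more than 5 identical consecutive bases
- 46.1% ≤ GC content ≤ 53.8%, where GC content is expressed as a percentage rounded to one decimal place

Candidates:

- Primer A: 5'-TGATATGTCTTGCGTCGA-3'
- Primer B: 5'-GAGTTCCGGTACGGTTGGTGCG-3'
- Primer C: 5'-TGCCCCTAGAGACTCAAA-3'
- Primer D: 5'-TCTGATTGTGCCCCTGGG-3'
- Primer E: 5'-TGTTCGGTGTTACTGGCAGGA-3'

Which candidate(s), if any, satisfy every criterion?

Primer A (18 nt, A=3 T=7 G=5 C=3): 3' end CGA has 2 G/C ✓; longest run = 2 ✓; GC 8/18 = 44.4%, outside 46.1–53.8% ✗ — fails.
Primer B (22 nt, A=2 T=6 G=10 C=4): 3' end GCG has 3 G/C ✓; longest run = 2 ✓; GC 14/22 = 63.6%, outside 46.1–53.8% ✗ — fails.
Primer C (18 nt, A=6 T=3 G=3 C=6): 3' end AAA has 0 G/C, need ≥1 ✗; longest run = 4 ✓; GC 9/18 = 50.0% ✓ — fails.
Primer D (18 nt, A=1 T=6 G=6 C=5): 3' end GGG has 3 G/C ✓; longest run = 4 ✓; GC 11/18 = 61.1%, outside 46.1–53.8% ✗ — fails.
Primer E (21 nt, A=3 T=7 G=8 C=3): 3' end GGA has 2 G/C ✓; longest run = 2 ✓; GC 11/21 = 52.4% ✓ — passes.

Primer E only.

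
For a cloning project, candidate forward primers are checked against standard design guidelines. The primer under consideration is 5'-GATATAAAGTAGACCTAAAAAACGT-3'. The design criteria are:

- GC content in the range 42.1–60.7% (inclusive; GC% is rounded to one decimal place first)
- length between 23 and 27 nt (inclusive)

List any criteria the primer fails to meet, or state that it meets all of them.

Fails: GC content.

Base counts: A=13, T=5, G=4, C=3 (length 25).
GC content: GC 7/25 = 28.0%, outside 42.1–60.7% ✗
length: length 25 ✓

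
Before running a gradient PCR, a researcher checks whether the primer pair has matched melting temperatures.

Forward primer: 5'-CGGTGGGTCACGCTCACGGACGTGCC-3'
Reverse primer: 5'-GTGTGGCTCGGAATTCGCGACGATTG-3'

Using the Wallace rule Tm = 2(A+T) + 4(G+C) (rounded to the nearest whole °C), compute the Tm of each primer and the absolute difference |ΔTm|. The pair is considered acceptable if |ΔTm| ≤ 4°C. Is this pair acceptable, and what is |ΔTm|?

Forward: A=3 T=4 G=10 C=9 → Tm = 2·7 + 4·19 = 90°C.
Reverse: A=4 T=7 G=10 C=5 → Tm = 2·11 + 4·15 = 82°C.
|ΔTm| = |90 − 82| = 8°C, > 4°C.

|ΔTm| = 8°C; the pair is not acceptable.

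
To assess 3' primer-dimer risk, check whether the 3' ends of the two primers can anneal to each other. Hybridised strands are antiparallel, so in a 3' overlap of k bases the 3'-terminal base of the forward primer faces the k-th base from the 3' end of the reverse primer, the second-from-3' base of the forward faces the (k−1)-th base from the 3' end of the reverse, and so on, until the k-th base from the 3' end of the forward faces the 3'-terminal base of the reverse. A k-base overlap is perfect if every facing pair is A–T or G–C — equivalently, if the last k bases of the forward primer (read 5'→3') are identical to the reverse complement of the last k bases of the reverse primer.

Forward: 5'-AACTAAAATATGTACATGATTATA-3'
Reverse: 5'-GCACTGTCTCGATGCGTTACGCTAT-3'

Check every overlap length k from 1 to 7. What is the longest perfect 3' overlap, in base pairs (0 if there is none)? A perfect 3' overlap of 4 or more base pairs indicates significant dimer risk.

Last 7 bases (5'→3') — forward …GATTATA, reverse …ACGCTAT.
Reverse complement of the reverse primer's last 7 bases: ATAGCGT; its first k bases are the reverse complement of the reverse primer's last k bases, so a perfect k-base overlap needs the forward primer's last k bases to equal them.
Comparing (forward last k vs required): k=1: A vs A ✓; k=2: TA vs AT ✗; k=3: ATA vs ATA ✓; k=4: TATA vs ATAG ✗; k=5: TTATA vs ATAGC ✗; k=6: ATTATA vs ATAGCG ✗; k=7: GATTATA vs ATAGCGT ✗.
Perfect overlaps at k = 1, 3; the largest is 3.

Longest perfect overlap: 3 complementary base pairs; below the dimer-risk threshold (threshold 4).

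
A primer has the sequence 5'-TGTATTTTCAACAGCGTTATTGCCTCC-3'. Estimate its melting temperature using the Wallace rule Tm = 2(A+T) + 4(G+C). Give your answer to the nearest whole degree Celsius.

76°C

Base counts: A=5, T=11, G=4, C=7 (length 27).
Tm = 2·(5+11) + 4·(4+7) = 2·16 + 4·11 = 32 + 44 = 76°C.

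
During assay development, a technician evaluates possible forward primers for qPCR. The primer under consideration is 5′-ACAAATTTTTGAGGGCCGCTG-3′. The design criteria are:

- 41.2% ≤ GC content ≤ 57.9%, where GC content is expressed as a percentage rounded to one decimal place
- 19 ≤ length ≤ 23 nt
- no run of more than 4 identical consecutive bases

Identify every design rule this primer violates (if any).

Base counts: A=5, T=6, G=6, C=4 (length 21).
GC content: GC 10/21 = 47.6% ✓
length: length 21 ✓
homopolymer run: longest run = 5, exceeds 4 ✗

Fails: homopolymer run.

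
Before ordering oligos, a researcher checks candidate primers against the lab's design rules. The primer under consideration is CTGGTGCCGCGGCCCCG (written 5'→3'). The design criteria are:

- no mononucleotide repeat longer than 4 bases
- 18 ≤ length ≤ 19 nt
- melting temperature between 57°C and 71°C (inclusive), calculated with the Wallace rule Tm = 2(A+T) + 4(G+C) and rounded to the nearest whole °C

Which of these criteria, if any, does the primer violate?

Base counts: A=0, T=2, G=7, C=8 (length 17).
homopolymer run: longest run = 4 ✓
length: length 17, outside 18–19 ✗
Tm: Tm = 2·2 + 4·15 = 64°C ✓

Fails: length.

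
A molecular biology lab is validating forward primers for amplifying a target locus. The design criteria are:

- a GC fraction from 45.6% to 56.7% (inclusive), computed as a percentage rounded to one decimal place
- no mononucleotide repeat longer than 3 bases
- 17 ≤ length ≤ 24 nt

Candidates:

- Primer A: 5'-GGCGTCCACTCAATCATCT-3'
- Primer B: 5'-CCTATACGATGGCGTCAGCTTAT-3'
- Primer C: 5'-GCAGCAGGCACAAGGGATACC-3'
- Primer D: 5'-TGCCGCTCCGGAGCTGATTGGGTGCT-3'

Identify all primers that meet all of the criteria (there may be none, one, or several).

Primer A (19 nt, A=4 T=5 G=3 C=7): GC 10/19 = 52.6% ✓; longest run = 2 ✓; length 19 ✓ — passes.
Primer B (23 nt, A=5 T=7 G=5 C=6): GC 11/23 = 47.8% ✓; longest run = 2 ✓; length 23 ✓ — passes.
Primer C (21 nt, A=7 T=1 G=7 C=6): GC 13/21 = 61.9%, outside 45.6–56.7% ✗; longest run = 3 ✓; length 21 ✓ — fails.
Primer D (26 nt, A=2 T=7 G=10 C=7): GC 17/26 = 65.4%, outside 45.6–56.7% ✗; longest run = 3 ✓; length 26, outside 17–24 ✗ — fails.

Primer A and Primer B.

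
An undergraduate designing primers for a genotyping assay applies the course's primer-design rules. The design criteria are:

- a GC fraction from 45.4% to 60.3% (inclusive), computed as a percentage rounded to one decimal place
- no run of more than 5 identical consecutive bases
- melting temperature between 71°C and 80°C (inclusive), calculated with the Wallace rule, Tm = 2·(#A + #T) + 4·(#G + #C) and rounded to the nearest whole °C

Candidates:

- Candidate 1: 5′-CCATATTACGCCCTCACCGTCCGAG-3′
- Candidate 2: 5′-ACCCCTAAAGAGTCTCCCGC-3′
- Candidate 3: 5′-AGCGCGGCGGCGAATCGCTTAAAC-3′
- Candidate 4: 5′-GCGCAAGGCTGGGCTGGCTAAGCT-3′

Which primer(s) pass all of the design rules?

Candidate 1 (25 nt, A=5 T=5 G=4 C=11): GC 15/25 = 60.0% ✓; longest run = 3 ✓; Tm = 2·10 + 4·15 = 80°C ✓ — passes.
Candidate 2 (20 nt, A=5 T=3 G=3 C=9): GC 12/20 = 60.0% ✓; longest run = 4 ✓; Tm = 2·8 + 4·12 = 64°C, outside 71–80°C ✗ — fails.
Candidate 3 (24 nt, A=6 T=3 G=8 C=7): GC 15/24 = 62.5%, outside 45.4–60.3% ✗; longest run = 3 ✓; Tm = 2·9 + 4·15 = 78°C ✓ — fails.
Candidate 4 (24 nt, A=4 T=4 G=10 C=6): GC 16/24 = 66.7%, outside 45.4–60.3% ✗; longest run = 3 ✓; Tm = 2·8 + 4·16 = 80°C ✓ — fails.

Candidate 1 only.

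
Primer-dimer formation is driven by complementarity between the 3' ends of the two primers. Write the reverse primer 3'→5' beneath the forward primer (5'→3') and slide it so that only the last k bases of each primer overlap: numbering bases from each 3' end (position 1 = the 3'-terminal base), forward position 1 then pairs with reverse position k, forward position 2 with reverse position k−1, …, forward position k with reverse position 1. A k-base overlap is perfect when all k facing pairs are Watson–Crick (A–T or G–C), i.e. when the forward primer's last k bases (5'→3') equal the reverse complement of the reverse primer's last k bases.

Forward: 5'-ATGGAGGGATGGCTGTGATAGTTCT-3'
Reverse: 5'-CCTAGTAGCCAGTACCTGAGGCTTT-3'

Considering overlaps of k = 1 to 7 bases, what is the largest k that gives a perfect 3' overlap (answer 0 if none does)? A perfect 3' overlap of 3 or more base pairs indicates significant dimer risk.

Longest perfect overlap: 0 complementary base pairs; below the dimer-risk threshold (threshold 3).

Last 7 bases (5'→3') — forward …TAGTTCT, reverse …AGGCTTT.
Reverse complement of the reverse primer's last 7 bases: AAAGCCT; its first k bases are the reverse complement of the reverse primer's last k bases, so a perfect k-base overlap needs the forward primer's last k bases to equal them.
Comparing (forward last k vs required): k=1: T vs A ✗; k=2: CT vs AA ✗; k=3: TCT vs AAA ✗; k=4: TTCT vs AAAG ✗; k=5: GTTCT vs AAAGC ✗; k=6: AGTTCT vs AAAGCC ✗; k=7: TAGTTCT vs AAAGCCT ✗.
No overlap length from 1 to 7 is perfect, so the longest perfect 3' overlap is 0.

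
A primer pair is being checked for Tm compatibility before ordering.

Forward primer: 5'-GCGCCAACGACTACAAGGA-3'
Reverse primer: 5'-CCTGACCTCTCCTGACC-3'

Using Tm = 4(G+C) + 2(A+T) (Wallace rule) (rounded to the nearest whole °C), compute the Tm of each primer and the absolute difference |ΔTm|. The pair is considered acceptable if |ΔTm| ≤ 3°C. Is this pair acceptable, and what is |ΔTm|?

|ΔTm| = 4°C; the pair is not acceptable.

Forward: A=7 T=1 G=5 C=6 → Tm = 2·8 + 4·11 = 60°C.
Reverse: A=2 T=4 G=2 C=9 → Tm = 2·6 + 4·11 = 56°C.
|ΔTm| = |60 − 56| = 4°C, > 3°C.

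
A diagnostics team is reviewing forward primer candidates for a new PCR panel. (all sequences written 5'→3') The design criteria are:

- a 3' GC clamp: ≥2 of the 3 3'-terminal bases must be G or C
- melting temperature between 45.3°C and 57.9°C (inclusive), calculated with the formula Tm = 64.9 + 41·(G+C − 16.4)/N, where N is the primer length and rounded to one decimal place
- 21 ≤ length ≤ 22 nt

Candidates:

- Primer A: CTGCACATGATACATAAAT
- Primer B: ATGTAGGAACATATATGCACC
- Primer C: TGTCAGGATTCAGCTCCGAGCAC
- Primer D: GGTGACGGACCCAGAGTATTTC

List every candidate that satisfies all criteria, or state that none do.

Primer A (19 nt, A=8 T=5 G=2 C=4): 3' end AAT has 0 G/C, need ≥2 ✗; Tm = 64.9 + 41·(6 − 16.4)/19 = 42.5°C, outside 45.3–57.9°C ✗; length 19, outside 21–22 ✗ — fails.
Primer B (21 nt, A=8 T=5 G=4 C=4): 3' end ACC has 2 G/C ✓; Tm = 64.9 + 41·(8 − 16.4)/21 = 48.5°C ✓; length 21 ✓ — passes.
Primer C (23 nt, A=5 T=5 G=6 C=7): 3' end CAC has 2 G/C ✓; Tm = 64.9 + 41·(13 − 16.4)/23 = 58.8°C, outside 45.3–57.9°C ✗; length 23, outside 21–22 ✗ — fails.
Primer D (22 nt, A=5 T=5 G=7 C=5): 3' end TTC has 1 G/C, need ≥2 ✗; Tm = 64.9 + 41·(12 − 16.4)/22 = 56.7°C ✓; length 22 ✓ — fails.

Primer B only.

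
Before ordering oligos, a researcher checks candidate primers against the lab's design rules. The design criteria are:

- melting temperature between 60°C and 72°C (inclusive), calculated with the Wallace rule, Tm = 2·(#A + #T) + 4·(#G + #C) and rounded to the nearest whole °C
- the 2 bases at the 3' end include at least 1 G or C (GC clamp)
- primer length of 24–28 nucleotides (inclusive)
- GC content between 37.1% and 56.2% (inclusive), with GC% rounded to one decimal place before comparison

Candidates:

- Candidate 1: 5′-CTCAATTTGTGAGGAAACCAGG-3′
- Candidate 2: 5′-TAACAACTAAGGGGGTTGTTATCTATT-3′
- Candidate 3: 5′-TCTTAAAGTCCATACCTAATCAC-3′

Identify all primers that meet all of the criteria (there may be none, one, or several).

None of the candidates satisfy all criteria.

Candidate 1 (22 nt, A=7 T=5 G=6 C=4): Tm = 2·12 + 4·10 = 64°C ✓; 3' end GG has 2 G/C ✓; length 22, outside 24–28 ✗; GC 10/22 = 45.5% ✓ — fails.
Candidate 2 (27 nt, A=8 T=10 G=6 C=3): Tm = 2·18 + 4·9 = 72°C ✓; 3' end TT has 0 G/C, need ≥1 ✗; length 27 ✓; GC 9/27 = 33.3%, outside 37.1–56.2% ✗ — fails.
Candidate 3 (23 nt, A=8 T=7 G=1 C=7): Tm = 2·15 + 4·8 = 62°C ✓; 3' end AC has 1 G/C ✓; length 23, outside 24–28 ✗; GC 8/23 = 34.8%, outside 37.1–56.2% ✗ — fails.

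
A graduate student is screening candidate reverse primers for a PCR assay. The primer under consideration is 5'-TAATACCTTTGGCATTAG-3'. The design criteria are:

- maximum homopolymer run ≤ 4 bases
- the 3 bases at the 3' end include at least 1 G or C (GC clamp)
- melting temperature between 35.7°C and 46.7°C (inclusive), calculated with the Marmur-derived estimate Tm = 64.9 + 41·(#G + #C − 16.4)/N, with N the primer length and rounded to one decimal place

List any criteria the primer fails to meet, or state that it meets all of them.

Base counts: A=5, T=7, G=3, C=3 (length 18).
homopolymer run: longest run = 3 ✓
GC clamp: 3' end TAG has 1 G/C ✓
Tm: Tm = 64.9 + 41·(6 − 16.4)/18 = 41.2°C ✓

Meets all criteria.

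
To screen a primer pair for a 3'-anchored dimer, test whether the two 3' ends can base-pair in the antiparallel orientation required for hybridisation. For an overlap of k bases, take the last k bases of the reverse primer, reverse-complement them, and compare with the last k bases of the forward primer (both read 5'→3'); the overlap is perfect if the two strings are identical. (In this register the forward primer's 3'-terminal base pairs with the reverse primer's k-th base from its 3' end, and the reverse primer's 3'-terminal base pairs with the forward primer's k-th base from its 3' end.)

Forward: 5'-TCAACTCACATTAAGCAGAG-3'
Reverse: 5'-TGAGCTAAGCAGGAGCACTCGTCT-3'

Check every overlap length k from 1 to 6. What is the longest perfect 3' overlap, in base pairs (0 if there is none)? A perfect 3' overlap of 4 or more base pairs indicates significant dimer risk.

Last 6 bases (5'→3') — forward …GCAGAG, reverse …TCGTCT.
Reverse complement of the reverse primer's last 6 bases: AGACGA; its first k bases are the reverse complement of the reverse primer's last k bases, so a perfect k-base overlap needs the forward primer's last k bases to equal them.
Comparing (forward last k vs required): k=1: G vs A ✗; k=2: AG vs AG ✓; k=3: GAG vs AGA ✗; k=4: AGAG vs AGAC ✗; k=5: CAGAG vs AGACG ✗; k=6: GCAGAG vs AGACGA ✗.
Only k = 2 is perfect, so the longest perfect 3' overlap is 2.

Longest perfect overlap: 2 complementary base pairs; below the dimer-risk threshold (threshold 4).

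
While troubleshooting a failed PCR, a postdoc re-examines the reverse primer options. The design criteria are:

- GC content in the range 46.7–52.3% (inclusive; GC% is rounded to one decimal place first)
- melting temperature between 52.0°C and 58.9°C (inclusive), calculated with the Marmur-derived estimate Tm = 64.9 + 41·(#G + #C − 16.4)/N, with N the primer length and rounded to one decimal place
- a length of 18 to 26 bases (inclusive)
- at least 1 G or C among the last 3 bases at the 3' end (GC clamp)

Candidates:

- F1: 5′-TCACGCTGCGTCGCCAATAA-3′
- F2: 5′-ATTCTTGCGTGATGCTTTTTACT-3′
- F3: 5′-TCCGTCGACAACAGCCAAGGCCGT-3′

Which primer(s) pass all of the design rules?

None of the candidates satisfy all criteria.

F1 (20 nt, A=5 T=4 G=4 C=7): GC 11/20 = 55.0%, outside 46.7–52.3% ✗; Tm = 64.9 + 41·(11 − 16.4)/20 = 53.8°C ✓; length 20 ✓; 3' end TAA has 0 G/C, need ≥1 ✗ — fails.
F2 (23 nt, A=3 T=12 G=4 C=4): GC 8/23 = 34.8%, outside 46.7–52.3% ✗; Tm = 64.9 + 41·(8 − 16.4)/23 = 49.9°C, outside 52.0–58.9°C ✗; length 23 ✓; 3' end ACT has 1 G/C ✓ — fails.
F3 (24 nt, A=6 T=3 G=6 C=9): GC 15/24 = 62.5%, outside 46.7–52.3% ✗; Tm = 64.9 + 41·(15 − 16.4)/24 = 62.5°C, outside 52.0–58.9°C ✗; length 24 ✓; 3' end CGT has 2 G/C ✓ — fails.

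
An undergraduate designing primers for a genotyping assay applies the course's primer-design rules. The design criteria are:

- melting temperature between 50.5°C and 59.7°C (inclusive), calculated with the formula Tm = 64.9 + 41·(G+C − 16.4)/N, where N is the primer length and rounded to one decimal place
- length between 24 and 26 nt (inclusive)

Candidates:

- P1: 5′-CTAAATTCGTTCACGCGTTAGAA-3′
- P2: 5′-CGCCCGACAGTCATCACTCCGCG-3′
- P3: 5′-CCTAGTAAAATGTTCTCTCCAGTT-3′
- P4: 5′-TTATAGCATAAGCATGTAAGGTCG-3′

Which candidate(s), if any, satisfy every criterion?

P3 and P4.

P1 (23 nt, A=7 T=7 G=4 C=5): Tm = 64.9 + 41·(9 − 16.4)/23 = 51.7°C ✓; length 23, outside 24–26 ✗ — fails.
P2 (23 nt, A=4 T=3 G=5 C=11): Tm = 64.9 + 41·(16 − 16.4)/23 = 64.2°C, outside 50.5–59.7°C ✗; length 23, outside 24–26 ✗ — fails.
P3 (24 nt, A=6 T=9 G=3 C=6): Tm = 64.9 + 41·(9 − 16.4)/24 = 52.3°C ✓; length 24 ✓ — passes.
P4 (24 nt, A=8 T=7 G=6 C=3): Tm = 64.9 + 41·(9 − 16.4)/24 = 52.3°C ✓; length 24 ✓ — passes.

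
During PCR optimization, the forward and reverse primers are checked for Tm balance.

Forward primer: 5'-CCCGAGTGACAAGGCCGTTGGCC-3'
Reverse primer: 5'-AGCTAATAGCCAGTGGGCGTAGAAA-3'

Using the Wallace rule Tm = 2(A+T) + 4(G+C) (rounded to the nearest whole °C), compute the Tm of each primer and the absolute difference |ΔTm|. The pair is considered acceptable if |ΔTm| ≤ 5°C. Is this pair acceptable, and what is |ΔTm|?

|ΔTm| = 4°C; the pair is acceptable.

Forward: A=4 T=3 G=8 C=8 → Tm = 2·7 + 4·16 = 78°C.
Reverse: A=9 T=4 G=8 C=4 → Tm = 2·13 + 4·12 = 74°C.
|ΔTm| = |78 − 74| = 4°C, ≤ 5°C.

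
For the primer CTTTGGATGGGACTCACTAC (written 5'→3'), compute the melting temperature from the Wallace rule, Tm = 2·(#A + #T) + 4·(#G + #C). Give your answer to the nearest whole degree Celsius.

60°C

Base counts: A=4, T=6, G=5, C=5 (length 20).
Tm = 2·(4+6) + 4·(5+5) = 2·10 + 4·10 = 20 + 40 = 60°C.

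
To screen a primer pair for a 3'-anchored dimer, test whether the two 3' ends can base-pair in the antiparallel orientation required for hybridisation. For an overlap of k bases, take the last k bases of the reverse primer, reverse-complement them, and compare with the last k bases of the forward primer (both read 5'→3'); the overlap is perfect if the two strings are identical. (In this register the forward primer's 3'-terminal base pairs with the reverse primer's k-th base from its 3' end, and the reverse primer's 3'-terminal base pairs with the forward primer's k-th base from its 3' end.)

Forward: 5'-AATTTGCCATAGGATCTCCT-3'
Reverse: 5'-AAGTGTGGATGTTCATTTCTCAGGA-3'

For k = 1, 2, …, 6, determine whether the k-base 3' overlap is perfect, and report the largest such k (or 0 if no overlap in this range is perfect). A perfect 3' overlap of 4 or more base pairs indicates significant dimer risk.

Longest perfect overlap: 4 complementary base pairs; significant dimer risk (threshold 4).

Last 6 bases (5'→3') — forward …TCTCCT, reverse …TCAGGA.
Reverse complement of the reverse primer's last 6 bases: TCCTGA; its first k bases are the reverse complement of the reverse primer's last k bases, so a perfect k-base overlap needs the forward primer's last k bases to equal them.
Comparing (forward last k vs required): k=1: T vs T ✓; k=2: CT vs TC ✗; k=3: CCT vs TCC ✗; k=4: TCCT vs TCCT ✓; k=5: CTCCT vs TCCTG ✗; k=6: TCTCCT vs TCCTGA ✗.
Perfect overlaps at k = 1, 4; the largest is 4.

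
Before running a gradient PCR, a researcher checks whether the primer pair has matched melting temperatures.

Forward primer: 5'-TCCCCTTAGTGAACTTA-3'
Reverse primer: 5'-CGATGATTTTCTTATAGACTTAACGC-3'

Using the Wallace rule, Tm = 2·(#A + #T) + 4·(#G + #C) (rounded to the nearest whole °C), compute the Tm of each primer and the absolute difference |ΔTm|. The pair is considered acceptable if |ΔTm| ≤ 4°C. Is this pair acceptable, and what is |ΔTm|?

|ΔTm| = 22°C; the pair is not acceptable.

Forward: A=4 T=6 G=2 C=5 → Tm = 2·10 + 4·7 = 48°C.
Reverse: A=7 T=10 G=4 C=5 → Tm = 2·17 + 4·9 = 70°C.
|ΔTm| = |48 − 70| = 22°C, > 4°C.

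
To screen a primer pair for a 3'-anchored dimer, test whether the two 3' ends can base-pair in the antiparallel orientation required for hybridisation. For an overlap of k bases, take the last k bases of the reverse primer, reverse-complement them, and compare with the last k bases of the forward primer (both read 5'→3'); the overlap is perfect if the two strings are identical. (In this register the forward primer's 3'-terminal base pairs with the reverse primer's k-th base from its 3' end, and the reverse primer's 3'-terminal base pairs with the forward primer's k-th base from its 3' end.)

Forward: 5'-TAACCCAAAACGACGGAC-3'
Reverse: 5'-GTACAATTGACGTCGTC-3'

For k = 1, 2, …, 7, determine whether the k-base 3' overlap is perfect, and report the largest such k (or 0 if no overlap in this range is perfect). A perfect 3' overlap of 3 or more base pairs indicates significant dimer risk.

Last 7 bases (5'→3') — forward …GACGGAC, reverse …CGTCGTC.
Reverse complement of the reverse primer's last 7 bases: GACGACG; its first k bases are the reverse complement of the reverse primer's last k bases, so a perfect k-base overlap needs the forward primer's last k bases to equal them.
Comparing (forward last k vs required): k=1: C vs G ✗; k=2: AC vs GA ✗; k=3: GAC vs GAC ✓; k=4: GGAC vs GACG ✗; k=5: CGGAC vs GACGA ✗; k=6: ACGGAC vs GACGAC ✗; k=7: GACGGAC vs GACGACG ✗.
Only k = 3 is perfect, so the longest perfect 3' overlap is 3.

Longest perfect overlap: 3 complementary base pairs; significant dimer risk (threshold 3).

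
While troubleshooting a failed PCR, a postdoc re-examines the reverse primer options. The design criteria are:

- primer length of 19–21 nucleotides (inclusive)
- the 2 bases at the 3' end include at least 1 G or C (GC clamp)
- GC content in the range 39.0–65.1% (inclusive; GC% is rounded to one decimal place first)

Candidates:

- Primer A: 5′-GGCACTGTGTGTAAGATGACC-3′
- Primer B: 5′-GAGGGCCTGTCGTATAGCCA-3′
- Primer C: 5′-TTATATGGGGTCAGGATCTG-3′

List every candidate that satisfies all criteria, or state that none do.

Primer A (21 nt, A=5 T=5 G=7 C=4): length 21 ✓; 3' end CC has 2 G/C ✓; GC 11/21 = 52.4% ✓ — passes.
Primer B (20 nt, A=4 T=4 G=7 C=5): length 20 ✓; 3' end CA has 1 G/C ✓; GC 12/20 = 60.0% ✓ — passes.
Primer C (20 nt, A=4 T=7 G=7 C=2): length 20 ✓; 3' end TG has 1 G/C ✓; GC 9/20 = 45.0% ✓ — passes.

Primer A, Primer B and Primer C.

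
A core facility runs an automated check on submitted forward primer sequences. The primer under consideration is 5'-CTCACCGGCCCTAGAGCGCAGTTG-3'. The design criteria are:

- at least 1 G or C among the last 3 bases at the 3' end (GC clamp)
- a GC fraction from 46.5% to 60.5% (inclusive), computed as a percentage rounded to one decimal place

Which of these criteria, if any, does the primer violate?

Fails: GC content.

Base counts: A=4, T=4, G=7, C=9 (length 24).
GC clamp: 3' end TTG has 1 G/C ✓
GC content: GC 16/24 = 66.7%, outside 46.5–60.5% ✗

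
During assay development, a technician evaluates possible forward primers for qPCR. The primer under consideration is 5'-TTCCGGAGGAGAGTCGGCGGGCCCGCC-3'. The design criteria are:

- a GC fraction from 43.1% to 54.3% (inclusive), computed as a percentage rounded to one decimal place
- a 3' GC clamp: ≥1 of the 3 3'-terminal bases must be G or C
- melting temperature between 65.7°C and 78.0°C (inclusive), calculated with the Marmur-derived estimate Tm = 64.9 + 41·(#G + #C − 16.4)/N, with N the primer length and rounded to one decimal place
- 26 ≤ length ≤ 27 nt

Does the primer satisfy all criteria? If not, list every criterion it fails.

Fails: GC content.

Base counts: A=3, T=3, G=12, C=9 (length 27).
GC content: GC 21/27 = 77.8%, outside 43.1–54.3% ✗
GC clamp: 3' end GCC has 3 G/C ✓
Tm: Tm = 64.9 + 41·(21 − 16.4)/27 = 71.9°C ✓
length: length 27 ✓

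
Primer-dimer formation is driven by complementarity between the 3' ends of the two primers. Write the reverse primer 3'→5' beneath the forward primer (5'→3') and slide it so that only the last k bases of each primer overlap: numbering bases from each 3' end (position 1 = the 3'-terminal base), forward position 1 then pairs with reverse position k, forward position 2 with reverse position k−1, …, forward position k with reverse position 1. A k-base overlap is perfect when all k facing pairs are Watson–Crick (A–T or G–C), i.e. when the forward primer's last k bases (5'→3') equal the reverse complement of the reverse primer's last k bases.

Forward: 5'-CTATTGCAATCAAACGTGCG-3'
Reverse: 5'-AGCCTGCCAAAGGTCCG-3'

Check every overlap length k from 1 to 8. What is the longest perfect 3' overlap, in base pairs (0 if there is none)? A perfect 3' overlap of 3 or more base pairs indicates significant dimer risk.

Last 8 bases (5'→3') — forward …AACGTGCG, reverse …AAGGTCCG.
Reverse complement of the reverse primer's last 8 bases: CGGACCTT; its first k bases are the reverse complement of the reverse primer's last k bases, so a perfect k-base overlap needs the forward primer's last k bases to equal them.
Comparing (forward last k vs required): k=1: G vs C ✗; k=2: CG vs CG ✓; k=3: GCG vs CGG ✗; k=4: TGCG vs CGGA ✗; k=5: GTGCG vs CGGAC ✗; k=6: CGTGCG vs CGGACC ✗; k=7: ACGTGCG vs CGGACCT ✗; k=8: AACGTGCG vs CGGACCTT ✗.
Only k = 2 is perfect, so the longest perfect 3' overlap is 2.

Longest perfect overlap: 2 complementary base pairs; below the dimer-risk threshold (threshold 3).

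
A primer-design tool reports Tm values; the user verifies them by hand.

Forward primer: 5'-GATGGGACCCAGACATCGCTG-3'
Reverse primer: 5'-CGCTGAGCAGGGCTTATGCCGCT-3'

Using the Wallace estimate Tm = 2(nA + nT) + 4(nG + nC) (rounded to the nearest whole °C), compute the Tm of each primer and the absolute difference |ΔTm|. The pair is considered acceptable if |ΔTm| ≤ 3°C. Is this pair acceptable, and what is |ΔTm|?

|ΔTm| = 8°C; the pair is not acceptable.

Forward: A=5 T=3 G=7 C=6 → Tm = 2·8 + 4·13 = 68°C.
Reverse: A=3 T=5 G=8 C=7 → Tm = 2·8 + 4·15 = 76°C.
|ΔTm| = |68 − 76| = 8°C, > 3°C.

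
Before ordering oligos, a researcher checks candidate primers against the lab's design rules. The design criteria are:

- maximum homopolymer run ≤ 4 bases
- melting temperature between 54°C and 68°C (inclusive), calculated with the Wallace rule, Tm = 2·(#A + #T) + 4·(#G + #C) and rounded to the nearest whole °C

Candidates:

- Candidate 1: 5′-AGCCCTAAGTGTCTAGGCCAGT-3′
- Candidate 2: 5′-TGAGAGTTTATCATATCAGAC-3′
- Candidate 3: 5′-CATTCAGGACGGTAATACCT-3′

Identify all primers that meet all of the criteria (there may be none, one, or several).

Candidate 1 (22 nt, A=5 T=5 G=6 C=6): longest run = 3 ✓; Tm = 2·10 + 4·12 = 68°C ✓ — passes.
Candidate 2 (21 nt, A=7 T=7 G=4 C=3): longest run = 3 ✓; Tm = 2·14 + 4·7 = 56°C ✓ — passes.
Candidate 3 (20 nt, A=6 T=5 G=4 C=5): longest run = 2 ✓; Tm = 2·11 + 4·9 = 58°C ✓ — passes.

Candidate 1, Candidate 2 and Candidate 3.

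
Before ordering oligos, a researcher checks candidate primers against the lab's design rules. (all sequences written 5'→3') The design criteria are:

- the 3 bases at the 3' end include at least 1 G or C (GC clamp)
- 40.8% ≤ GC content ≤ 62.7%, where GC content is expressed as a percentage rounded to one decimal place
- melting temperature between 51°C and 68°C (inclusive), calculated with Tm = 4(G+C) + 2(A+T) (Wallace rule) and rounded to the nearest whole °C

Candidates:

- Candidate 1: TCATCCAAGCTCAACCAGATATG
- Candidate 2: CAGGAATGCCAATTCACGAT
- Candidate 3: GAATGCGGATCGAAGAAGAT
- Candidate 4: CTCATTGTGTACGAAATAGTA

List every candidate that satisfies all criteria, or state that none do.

Candidate 1 (23 nt, A=8 T=5 G=3 C=7): 3' end ATG has 1 G/C ✓; GC 10/23 = 43.5% ✓; Tm = 2·13 + 4·10 = 66°C ✓ — passes.
Candidate 2 (20 nt, A=7 T=4 G=4 C=5): 3' end GAT has 1 G/C ✓; GC 9/20 = 45.0% ✓; Tm = 2·11 + 4·9 = 58°C ✓ — passes.
Candidate 3 (20 nt, A=8 T=3 G=7 C=2): 3' end GAT has 1 G/C ✓; GC 9/20 = 45.0% ✓; Tm = 2·11 + 4·9 = 58°C ✓ — passes.
Candidate 4 (21 nt, A=7 T=7 G=4 C=3): 3' end GTA has 1 G/C ✓; GC 7/21 = 33.3%, outside 40.8–62.7% ✗; Tm = 2·14 + 4·7 = 56°C ✓ — fails.

Candidate 1, Candidate 2 and Candidate 3.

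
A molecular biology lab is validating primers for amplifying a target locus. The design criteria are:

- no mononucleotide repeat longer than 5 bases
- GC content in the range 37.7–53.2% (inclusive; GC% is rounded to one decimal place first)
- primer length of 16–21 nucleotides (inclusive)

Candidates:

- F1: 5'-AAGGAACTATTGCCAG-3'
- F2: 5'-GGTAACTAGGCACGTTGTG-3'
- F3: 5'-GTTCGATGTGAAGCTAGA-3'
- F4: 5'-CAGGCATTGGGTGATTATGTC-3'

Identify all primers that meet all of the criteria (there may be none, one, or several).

F1, F2, F3 and F4.

F1 (16 nt, A=6 T=3 G=4 C=3): longest run = 2 ✓; GC 7/16 = 43.8% ✓; length 16 ✓ — passes.
F2 (19 nt, A=4 T=5 G=7 C=3): longest run = 2 ✓; GC 10/19 = 52.6% ✓; length 19 ✓ — passes.
F3 (18 nt, A=5 T=5 G=6 C=2): longest run = 2 ✓; GC 8/18 = 44.4% ✓; length 18 ✓ — passes.
F4 (21 nt, A=4 T=7 G=7 C=3): longest run = 3 ✓; GC 10/21 = 47.6% ✓; length 21 ✓ — passes.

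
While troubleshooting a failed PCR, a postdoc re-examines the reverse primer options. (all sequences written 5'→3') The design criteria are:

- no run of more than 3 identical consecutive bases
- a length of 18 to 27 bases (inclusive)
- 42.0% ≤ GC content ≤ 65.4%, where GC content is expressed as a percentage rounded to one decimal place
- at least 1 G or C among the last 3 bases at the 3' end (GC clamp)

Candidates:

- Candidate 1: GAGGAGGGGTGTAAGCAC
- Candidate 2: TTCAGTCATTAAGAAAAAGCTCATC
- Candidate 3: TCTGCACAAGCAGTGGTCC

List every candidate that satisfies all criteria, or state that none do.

Candidate 1 (18 nt, A=5 T=2 G=9 C=2): longest run = 4, exceeds 3 ✗; length 18 ✓; GC 11/18 = 61.1% ✓; 3' end CAC has 2 G/C ✓ — fails.
Candidate 2 (25 nt, A=10 T=7 G=3 C=5): longest run = 5, exceeds 3 ✗; length 25 ✓; GC 8/25 = 32.0%, outside 42.0–65.4% ✗; 3' end ATC has 1 G/C ✓ — fails.
Candidate 3 (19 nt, A=4 T=4 G=5 C=6): longest run = 2 ✓; length 19 ✓; GC 11/19 = 57.9% ✓; 3' end TCC has 2 G/C ✓ — passes.

Candidate 3 only.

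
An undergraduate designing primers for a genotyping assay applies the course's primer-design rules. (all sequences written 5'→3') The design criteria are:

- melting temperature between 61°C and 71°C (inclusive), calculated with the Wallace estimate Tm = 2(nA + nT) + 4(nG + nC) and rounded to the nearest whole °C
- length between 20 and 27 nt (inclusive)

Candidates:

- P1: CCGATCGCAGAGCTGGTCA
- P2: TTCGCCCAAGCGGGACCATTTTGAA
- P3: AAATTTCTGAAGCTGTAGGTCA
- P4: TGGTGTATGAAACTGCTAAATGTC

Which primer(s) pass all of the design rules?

P4 only.

P1 (19 nt, A=4 T=3 G=6 C=6): Tm = 2·7 + 4·12 = 62°C ✓; length 19, outside 20–27 ✗ — fails.
P2 (25 nt, A=6 T=6 G=6 C=7): Tm = 2·12 + 4·13 = 76°C, outside 61–71°C ✗; length 25 ✓ — fails.
P3 (22 nt, A=7 T=7 G=5 C=3): Tm = 2·14 + 4·8 = 60°C, outside 61–71°C ✗; length 22 ✓ — fails.
P4 (24 nt, A=7 T=8 G=6 C=3): Tm = 2·15 + 4·9 = 66°C ✓; length 24 ✓ — passes.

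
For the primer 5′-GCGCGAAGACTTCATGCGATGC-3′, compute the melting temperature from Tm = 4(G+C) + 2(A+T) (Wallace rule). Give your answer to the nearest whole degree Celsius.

Base counts: A=5, T=4, G=7, C=6 (length 22).
Tm = 2·(5+4) + 4·(7+6) = 2·9 + 4·13 = 18 + 52 = 70°C.

70°C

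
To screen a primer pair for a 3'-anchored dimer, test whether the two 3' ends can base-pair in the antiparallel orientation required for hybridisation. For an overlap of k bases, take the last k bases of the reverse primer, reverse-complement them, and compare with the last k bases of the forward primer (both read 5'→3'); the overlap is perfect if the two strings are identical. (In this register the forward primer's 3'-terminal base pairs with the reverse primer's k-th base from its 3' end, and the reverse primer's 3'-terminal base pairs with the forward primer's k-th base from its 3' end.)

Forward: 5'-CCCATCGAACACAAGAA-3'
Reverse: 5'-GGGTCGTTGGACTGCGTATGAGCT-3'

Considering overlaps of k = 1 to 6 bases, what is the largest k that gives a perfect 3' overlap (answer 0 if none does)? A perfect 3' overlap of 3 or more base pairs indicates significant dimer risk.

Longest perfect overlap: 1 complementary base pair; below the dimer-risk threshold (threshold 3).

Last 6 bases (5'→3') — forward …CAAGAA, reverse …TGAGCT.
Reverse complement of the reverse primer's last 6 bases: AGCTCA; its first k bases are the reverse complement of the reverse primer's last k bases, so a perfect k-base overlap needs the forward primer's last k bases to equal them.
Comparing (forward last k vs required): k=1: A vs A ✓; k=2: AA vs AG ✗; k=3: GAA vs AGC ✗; k=4: AGAA vs AGCT ✗; k=5: AAGAA vs AGCTC ✗; k=6: CAAGAA vs AGCTCA ✗.
Only k = 1 is perfect, so the longest perfect 3' overlap is 1.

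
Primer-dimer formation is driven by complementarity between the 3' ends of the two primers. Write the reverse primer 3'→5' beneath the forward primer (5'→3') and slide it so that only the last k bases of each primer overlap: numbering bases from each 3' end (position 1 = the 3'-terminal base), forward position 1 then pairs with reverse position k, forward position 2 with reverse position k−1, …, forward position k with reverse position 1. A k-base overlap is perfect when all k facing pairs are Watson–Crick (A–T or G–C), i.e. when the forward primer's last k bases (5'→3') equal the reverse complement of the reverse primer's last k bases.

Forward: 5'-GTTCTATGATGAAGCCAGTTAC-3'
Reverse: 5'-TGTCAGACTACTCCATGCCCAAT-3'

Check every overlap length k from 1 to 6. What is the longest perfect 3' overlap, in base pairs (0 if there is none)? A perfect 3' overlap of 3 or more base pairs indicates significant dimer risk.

Last 6 bases (5'→3') — forward …AGTTAC, reverse …CCCAAT.
Reverse complement of the reverse primer's last 6 bases: ATTGGG; its first k bases are the reverse complement of the reverse primer's last k bases, so a perfect k-base overlap needs the forward primer's last k bases to equal them.
Comparing (forward last k vs required): k=1: C vs A ✗; k=2: AC vs AT ✗; k=3: TAC vs ATT ✗; k=4: TTAC vs ATTG ✗; k=5: GTTAC vs ATTGG ✗; k=6: AGTTAC vs ATTGGG ✗.
No overlap length from 1 to 6 is perfect, so the longest perfect 3' overlap is 0.

Longest perfect overlap: 0 complementary base pairs; below the dimer-risk threshold (threshold 3).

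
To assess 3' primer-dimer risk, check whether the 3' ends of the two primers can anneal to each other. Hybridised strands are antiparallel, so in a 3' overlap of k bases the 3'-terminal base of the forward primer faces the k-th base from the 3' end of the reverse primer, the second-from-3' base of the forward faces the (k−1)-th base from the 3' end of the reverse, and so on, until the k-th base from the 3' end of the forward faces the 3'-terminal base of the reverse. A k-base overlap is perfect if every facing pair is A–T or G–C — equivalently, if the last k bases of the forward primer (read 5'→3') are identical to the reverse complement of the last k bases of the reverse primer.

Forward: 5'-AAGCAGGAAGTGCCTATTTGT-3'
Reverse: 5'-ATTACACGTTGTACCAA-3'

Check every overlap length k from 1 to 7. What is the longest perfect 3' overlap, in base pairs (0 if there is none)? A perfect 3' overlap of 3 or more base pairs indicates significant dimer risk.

Last 7 bases (5'→3') — forward …TATTTGT, reverse …GTACCAA.
Reverse complement of the reverse primer's last 7 bases: TTGGTAC; its first k bases are the reverse complement of the reverse primer's last k bases, so a perfect k-base overlap needs the forward primer's last k bases to equal them.
Comparing (forward last k vs required): k=1: T vs T ✓; k=2: GT vs TT ✗; k=3: TGT vs TTG ✗; k=4: TTGT vs TTGG ✗; k=5: TTTGT vs TTGGT ✗; k=6: ATTTGT vs TTGGTA ✗; k=7: TATTTGT vs TTGGTAC ✗.
Only k = 1 is perfect, so the longest perfect 3' overlap is 1.

Longest perfect overlap: 1 complementary base pair; below the dimer-risk threshold (threshold 3).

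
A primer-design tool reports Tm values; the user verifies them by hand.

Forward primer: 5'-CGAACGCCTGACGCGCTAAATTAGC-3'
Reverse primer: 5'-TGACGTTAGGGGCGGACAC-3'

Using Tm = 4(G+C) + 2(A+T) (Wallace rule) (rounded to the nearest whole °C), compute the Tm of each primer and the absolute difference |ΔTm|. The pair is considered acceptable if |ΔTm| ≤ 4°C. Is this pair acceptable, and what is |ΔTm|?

|ΔTm| = 16°C; the pair is not acceptable.

Forward: A=7 T=4 G=6 C=8 → Tm = 2·11 + 4·14 = 78°C.
Reverse: A=4 T=3 G=8 C=4 → Tm = 2·7 + 4·12 = 62°C.
|ΔTm| = |78 − 62| = 16°C, > 4°C.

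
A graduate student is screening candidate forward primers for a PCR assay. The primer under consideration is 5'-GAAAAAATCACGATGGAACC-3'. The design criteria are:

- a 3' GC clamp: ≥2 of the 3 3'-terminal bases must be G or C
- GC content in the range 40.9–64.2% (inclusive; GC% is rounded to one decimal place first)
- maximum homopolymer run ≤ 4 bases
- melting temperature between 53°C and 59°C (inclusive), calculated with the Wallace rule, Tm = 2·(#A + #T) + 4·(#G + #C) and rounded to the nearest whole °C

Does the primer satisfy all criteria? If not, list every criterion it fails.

Fails: GC content, homopolymer run.

Base counts: A=10, T=2, G=4, C=4 (length 20).
GC clamp: 3' end ACC has 2 G/C ✓
GC content: GC 8/20 = 40.0%, outside 40.9–64.2% ✗
homopolymer run: longest run = 6, exceeds 4 ✗
Tm: Tm = 2·12 + 4·8 = 56°C ✓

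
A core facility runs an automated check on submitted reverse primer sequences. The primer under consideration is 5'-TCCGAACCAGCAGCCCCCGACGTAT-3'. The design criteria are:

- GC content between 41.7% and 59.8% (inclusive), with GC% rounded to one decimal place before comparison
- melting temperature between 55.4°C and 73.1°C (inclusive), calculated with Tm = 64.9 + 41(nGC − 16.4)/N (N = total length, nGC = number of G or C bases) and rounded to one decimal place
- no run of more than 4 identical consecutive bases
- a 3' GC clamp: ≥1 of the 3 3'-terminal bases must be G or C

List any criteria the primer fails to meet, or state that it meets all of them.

Fails: GC content, homopolymer run, GC clamp.

Base counts: A=6, T=3, G=5, C=11 (length 25).
GC content: GC 16/25 = 64.0%, outside 41.7–59.8% ✗
Tm: Tm = 64.9 + 41·(16 − 16.4)/25 = 64.2°C ✓
homopolymer run: longest run = 5, exceeds 4 ✗
GC clamp: 3' end TAT has 0 G/C, need ≥1 ✗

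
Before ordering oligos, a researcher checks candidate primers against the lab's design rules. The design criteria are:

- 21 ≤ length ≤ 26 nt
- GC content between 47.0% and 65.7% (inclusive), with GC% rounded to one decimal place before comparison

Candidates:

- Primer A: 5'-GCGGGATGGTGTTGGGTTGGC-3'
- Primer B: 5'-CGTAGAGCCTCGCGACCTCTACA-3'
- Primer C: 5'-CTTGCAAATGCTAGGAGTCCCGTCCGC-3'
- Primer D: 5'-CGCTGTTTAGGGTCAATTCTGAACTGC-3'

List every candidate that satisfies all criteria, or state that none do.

Primer B only.

Primer A (21 nt, A=1 T=6 G=12 C=2): length 21 ✓; GC 14/21 = 66.7%, outside 47.0–65.7% ✗ — fails.
Primer B (23 nt, A=5 T=4 G=5 C=9): length 23 ✓; GC 14/23 = 60.9% ✓ — passes.
Primer C (27 nt, A=5 T=6 G=7 C=9): length 27, outside 21–26 ✗; GC 16/27 = 59.3% ✓ — fails.
Primer D (27 nt, A=5 T=9 G=7 C=6): length 27, outside 21–26 ✗; GC 13/27 = 48.1% ✓ — fails.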